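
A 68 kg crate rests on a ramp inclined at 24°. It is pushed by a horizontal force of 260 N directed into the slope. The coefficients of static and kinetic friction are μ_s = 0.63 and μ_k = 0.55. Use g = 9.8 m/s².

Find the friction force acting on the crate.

f ≈ 33.5 N (up the incline)

Resolve perpendicular to the incline: N = m g cos θ + P sin θ = 68×9.8×cos 24° + 260×sin 24° = 714.5 N.
Parallel to the incline: P cos θ − m g sin θ = 237.5 − 271 = -33.53 N; the friction needed to balance this is 33.53 N acting up the slope.
Maximum static friction: μ_s N = 0.63 × 714.5 = 450.2 N.
|f_req| = 33.53 ≤ 450.2 N → the crate is in equilibrium; friction equals the required value.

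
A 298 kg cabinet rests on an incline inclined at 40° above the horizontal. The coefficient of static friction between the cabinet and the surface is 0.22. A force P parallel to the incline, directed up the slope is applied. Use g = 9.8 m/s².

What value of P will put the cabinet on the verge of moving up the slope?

At impending motion up the slope, friction acts down-slope at its limit: f = μ_s N.
P is parallel to the surface, so N = m g cos θ = 2240 N.
Along the incline: P = m g sin θ + μ_s N = 1880 + 0.22×2240 = 2370 N.

P ≈ 2370 N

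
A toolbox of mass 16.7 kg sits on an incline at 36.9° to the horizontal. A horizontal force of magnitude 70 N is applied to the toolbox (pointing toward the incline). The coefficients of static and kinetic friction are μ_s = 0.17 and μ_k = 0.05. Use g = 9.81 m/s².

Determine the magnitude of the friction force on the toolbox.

f ≈ 8.65 N (up the incline)

The horizontal push has a component P sin θ into the surface, so N = m g cos θ + P sin θ = 131 + 42.03 = 173 N.
Along the incline, the net driving force (taking up-slope positive) is P cos θ − m g sin θ = 55.98 − 98.37 = -42.39 N, so equilibrium requires friction f = 42.39 N (up-slope).
The limit of static friction is μ_s N = 29.42 N.
|f_req| = 42.39 > 29.42 N → the toolbox slides down the incline; f = μ_k N = 0.05 × 173 = 8.65 N.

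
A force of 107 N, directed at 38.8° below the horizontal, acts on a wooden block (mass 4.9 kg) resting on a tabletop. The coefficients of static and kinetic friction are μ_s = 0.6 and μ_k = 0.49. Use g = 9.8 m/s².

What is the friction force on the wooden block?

f ≈ 56.4 N

The vertical component of P adds to the normal force: N = m g + P sin α = 48.02 + 67.05 = 115.1 N.
Horizontally, friction must balance P cos α = 83.39 N.
The static-friction limit is μ_s N = 69.04 N.
83.39 > 69.04 N → the wooden block slides; f = μ_k N = 0.49×115.1 = 56.4 N.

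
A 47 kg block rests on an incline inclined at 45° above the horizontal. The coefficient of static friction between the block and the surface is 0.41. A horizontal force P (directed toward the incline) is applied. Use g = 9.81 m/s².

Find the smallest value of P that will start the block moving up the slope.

P ≈ 1100 N

At impending motion up the slope, friction acts down-slope at its limit: f = μ_s N.
Perpendicular to the incline: N = m g cos θ + P sin θ.
Along the incline: P cos θ = m g sin θ + μ_s N = m g sin θ + μ_s (m g cos θ + P sin θ).
Solving, P (cos θ − μ_s sin θ) = m g (sin θ + μ_s cos θ), so P = 47×9.81×(sin 45° + 0.41 cos 45°)/(cos 45° − 0.41 sin 45°) = 461×0.997/0.4172 = 1100 N.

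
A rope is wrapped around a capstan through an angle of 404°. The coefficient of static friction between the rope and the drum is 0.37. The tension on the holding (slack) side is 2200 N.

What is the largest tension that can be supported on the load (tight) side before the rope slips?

T_max ≈ 29900 N

At impending slip the capstan equation gives T₂/T₁ = e^{μβ} with β in radians.
β = 404° × π/180 = 7.051 rad.
e^{μβ} = e^{0.37×7.051} = 13.58.
T₂ = T₁ · e^{μβ} = 2200 × 13.58 = 29900 N.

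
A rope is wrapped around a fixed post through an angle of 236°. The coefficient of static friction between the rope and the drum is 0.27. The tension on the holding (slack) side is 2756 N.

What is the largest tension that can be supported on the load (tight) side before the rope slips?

At impending slip the capstan equation gives T₂/T₁ = e^{μβ} with β in radians.
β = 236° × π/180 = 4.119 rad.
e^{μβ} = e^{0.27×4.119} = 3.041.
T₂ = T₁ · e^{μβ} = 2756 × 3.041 = 8380 N.

T_max ≈ 8380 N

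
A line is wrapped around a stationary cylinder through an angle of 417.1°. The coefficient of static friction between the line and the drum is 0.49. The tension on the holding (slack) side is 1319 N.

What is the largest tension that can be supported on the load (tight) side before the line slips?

At impending slip the capstan equation gives T₂/T₁ = e^{μβ} with β in radians.
β = 417.1° × π/180 = 7.28 rad.
e^{μβ} = e^{0.49×7.28} = 35.41.
T₂ = T₁ · e^{μβ} = 1319 × 35.41 = 46700 N.

T_max ≈ 46700 N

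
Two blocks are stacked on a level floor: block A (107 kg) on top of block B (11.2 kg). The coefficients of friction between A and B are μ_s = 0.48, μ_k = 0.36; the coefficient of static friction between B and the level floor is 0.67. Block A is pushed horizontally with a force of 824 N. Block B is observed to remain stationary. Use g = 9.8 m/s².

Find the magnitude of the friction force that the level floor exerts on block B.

f ≈ 377 N

Normal force at the A–B interface: N₁ = m_A g = 1049 N.
Maximum static friction on A from B: μ_s N₁ = 0.48×1049 = 503.3 N.
P = 824 N exceeds that limit, so A slips over B and the interface friction becomes kinetic: f₁ = μ_k N₁ = 0.36×1049 = 377 N.
By Newton's third law B feels 377 N forward from A. With B stationary, the floor's static friction on B balances it: f₂ = 377 N (well within μ_s(m_A+m_B)g = 776.1 N).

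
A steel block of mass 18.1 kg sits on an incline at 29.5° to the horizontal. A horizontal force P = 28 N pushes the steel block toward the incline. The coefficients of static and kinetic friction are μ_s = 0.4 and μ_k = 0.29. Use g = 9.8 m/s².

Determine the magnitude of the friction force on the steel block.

Resolve perpendicular to the incline: N = m g cos θ + P sin θ = 18.1×9.8×cos 29.5° + 28×sin 29.5° = 168.2 N.
Along the incline, the net driving force (taking up-slope positive) is P cos θ − m g sin θ = 24.37 − 87.35 = -62.98 N, so equilibrium requires friction f = 62.98 N (up-slope).
The limit of static friction is μ_s N = 67.27 N.
|f_req| = 62.98 ≤ 67.27 N → the steel block is in equilibrium; friction equals the required value.

f ≈ 63 N (up the incline)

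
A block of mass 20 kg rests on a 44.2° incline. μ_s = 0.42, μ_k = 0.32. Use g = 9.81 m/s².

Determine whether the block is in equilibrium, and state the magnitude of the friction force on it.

f ≈ 45 N

N = m g cos θ = 141 N.
Down-slope weight component: m g sin θ = 137 N.
μ_s N = 59.1 N.
137 > 59.1 N, so it slides; kinetic friction f = μ_k N = 0.32×141 = 45 N.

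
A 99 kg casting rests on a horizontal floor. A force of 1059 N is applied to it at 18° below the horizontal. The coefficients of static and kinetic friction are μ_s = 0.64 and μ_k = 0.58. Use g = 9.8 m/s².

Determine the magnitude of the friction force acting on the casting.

f ≈ 753 N

N = m g + P sin α = 970.2 + 1059×sin 18° = 1297 N.
For equilibrium, f = P cos α = 1059×cos 18° = 1007 N.
μ_s N = 0.64 × 1297 = 830.4 N.
1007 > 830.4 N → the casting slides; f = μ_k N = 0.58×1297 = 753 N.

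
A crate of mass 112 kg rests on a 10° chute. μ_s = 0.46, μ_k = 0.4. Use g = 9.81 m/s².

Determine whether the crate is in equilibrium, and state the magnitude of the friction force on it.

f ≈ 191 N

N = m g cos θ = 1080 N.
Down-slope weight component: m g sin θ = 191 N.
μ_s N = 498 N.
191 ≤ 498 N, so it stays put; friction = 191 N.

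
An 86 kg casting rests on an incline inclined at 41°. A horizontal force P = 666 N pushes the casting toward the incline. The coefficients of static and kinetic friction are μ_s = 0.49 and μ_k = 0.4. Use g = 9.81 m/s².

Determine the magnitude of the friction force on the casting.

The horizontal push has a component P sin θ into the surface, so N = m g cos θ + P sin θ = 636.7 + 436.9 = 1074 N.
Parallel to the incline: P cos θ − m g sin θ = 502.6 − 553.5 = -50.85 N; the friction needed to balance this is 50.85 N acting up the slope.
The limit of static friction is μ_s N = 526.1 N.
Since 50.85 N is within the 526.1 N limit, the casting stays put and friction is exactly 50.9 N.

f ≈ 50.9 N (up the incline)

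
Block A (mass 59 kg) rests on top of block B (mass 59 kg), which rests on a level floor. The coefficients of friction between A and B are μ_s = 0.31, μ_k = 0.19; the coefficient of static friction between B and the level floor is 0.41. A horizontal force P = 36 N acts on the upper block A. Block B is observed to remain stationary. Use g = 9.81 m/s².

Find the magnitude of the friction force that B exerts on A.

The normal force B exerts on A is simply A's weight, N₁ = 578.8 N.
Maximum static friction on A from B: μ_s N₁ = 0.31×578.8 = 179.4 N.
P = 36 N is within that limit, so A and B move together (both at rest); the A–B friction is simply f₁ = P = 36 N.
B experiences an equal 36 N forward from A (third law). B is in equilibrium, so the floor supplies f₂ = 36 N of static friction (limit μ_s(m_A+m_B)g = 474.6 N, not exceeded).

f ≈ 36 N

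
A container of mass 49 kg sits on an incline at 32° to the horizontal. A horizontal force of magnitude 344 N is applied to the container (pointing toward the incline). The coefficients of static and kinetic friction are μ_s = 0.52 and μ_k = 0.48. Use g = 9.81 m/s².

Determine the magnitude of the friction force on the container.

The horizontal push has a component P sin θ into the surface, so N = m g cos θ + P sin θ = 407.6 + 182.3 = 589.9 N.
Parallel to the incline: P cos θ − m g sin θ = 291.7 − 254.7 = 37 N; the friction needed to balance this is 37 N acting down the slope.
Maximum static friction: μ_s N = 0.52 × 589.9 = 306.8 N.
Since 37 N is within the 306.8 N limit, the container stays put and friction is exactly 37 N.

f ≈ 37 N (down the incline)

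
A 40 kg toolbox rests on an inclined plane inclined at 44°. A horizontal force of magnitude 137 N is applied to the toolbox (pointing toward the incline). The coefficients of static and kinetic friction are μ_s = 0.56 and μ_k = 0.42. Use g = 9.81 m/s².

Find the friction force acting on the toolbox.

f ≈ 174 N (up the incline)

The horizontal push has a component P sin θ into the surface, so N = m g cos θ + P sin θ = 282.3 + 95.17 = 377.4 N.
Parallel to the incline: P cos θ − m g sin θ = 98.55 − 272.6 = -174 N; the friction needed to balance this is 174 N acting up the slope.
Maximum static friction: μ_s N = 0.56 × 377.4 = 211.4 N.
|f_req| = 174 ≤ 211.4 N → the toolbox is in equilibrium; friction equals the required value.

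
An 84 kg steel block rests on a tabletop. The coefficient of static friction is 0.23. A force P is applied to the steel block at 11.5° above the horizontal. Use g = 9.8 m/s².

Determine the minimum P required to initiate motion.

N = m g − P sin α (the pull lifts the steel block).
At impending slip, P cos α = μ_s N = μ_s (m g − P sin α).
Solving: P (cos α + μ_s sin α) = μ_s m g → P = 0.23×823/(cos 11.5° + 0.23 sin 11.5°) = 189/1.026 = 185 N.

P ≈ 185 N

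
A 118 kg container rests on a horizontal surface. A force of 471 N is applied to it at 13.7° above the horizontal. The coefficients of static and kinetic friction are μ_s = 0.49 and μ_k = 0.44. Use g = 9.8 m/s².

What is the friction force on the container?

f ≈ 458 N

N = m g − P sin α = 1156 − 471×sin 13.7° = 1045 N.
The horizontal driving force is P cos α = 457.6 N, so equilibrium needs friction f = 457.6 N.
μ_s N = 0.49 × 1045 = 512 N.
457.6 ≤ 512 N → static; friction equals the required 458 N.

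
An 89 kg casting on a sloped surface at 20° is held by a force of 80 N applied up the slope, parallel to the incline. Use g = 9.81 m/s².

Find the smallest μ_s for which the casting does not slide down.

N = m g cos θ = 820.4 N.
Friction must make up the shortfall along the incline: f = m g sin θ − P = 298.6 − 80 = 218.6 N.
At the threshold f = μ_s N, so μ_s,min = 218.6/820.4 = 0.266.

μ_s,min ≈ 0.266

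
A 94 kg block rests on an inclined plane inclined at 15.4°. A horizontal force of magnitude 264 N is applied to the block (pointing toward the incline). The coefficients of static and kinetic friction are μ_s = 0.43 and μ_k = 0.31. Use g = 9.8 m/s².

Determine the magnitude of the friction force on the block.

f ≈ 9.89 N (down the incline)

Resolve perpendicular to the incline: N = m g cos θ + P sin θ = 94×9.8×cos 15.4° + 264×sin 15.4° = 958.2 N.
Along the incline, the net driving force (taking up-slope positive) is P cos θ − m g sin θ = 254.5 − 244.6 = 9.891 N, so equilibrium requires friction f = -9.891 N (down-slope).
The limit of static friction is μ_s N = 412 N.
Since 9.891 N is within the 412 N limit, the block stays put and friction is exactly 9.89 N.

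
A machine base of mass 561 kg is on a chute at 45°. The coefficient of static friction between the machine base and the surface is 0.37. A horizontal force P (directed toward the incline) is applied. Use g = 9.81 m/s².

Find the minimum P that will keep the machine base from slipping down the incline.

P_min ≈ 2530 N

The machine base tends to slide down (tan θ > μ_s), so at the point of impending slip friction acts up-slope at its limit: f = μ_s N.
Perpendicular to the incline: N = m g cos θ + P sin θ.
Along the incline: P cos θ + μ_s N = m g sin θ, i.e. P cos θ + μ_s (m g cos θ + P sin θ) = m g sin θ.
Solving, P (cos θ + μ_s sin θ) = m g (sin θ − μ_s cos θ), so P = 5500×0.4455/0.9687 = 2530 N.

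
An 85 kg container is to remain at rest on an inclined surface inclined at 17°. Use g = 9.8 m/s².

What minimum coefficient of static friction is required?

μ_s,min ≈ 0.306

At the slip threshold m g sin θ = μ_s m g cos θ, so μ_s,min = tan θ.
μ_s,min = tan 17° = 0.306.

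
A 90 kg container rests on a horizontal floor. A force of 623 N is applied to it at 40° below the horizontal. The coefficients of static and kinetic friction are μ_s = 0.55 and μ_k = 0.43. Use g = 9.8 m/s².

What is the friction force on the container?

f ≈ 477 N

Vertical equilibrium gives N = m g + P sin α = 1282 N.
Horizontally, friction must balance P cos α = 477.2 N.
μ_s N = 0.55 × 1282 = 705.4 N.
477.2 ≤ 705.4 N → static; friction equals the required 477 N.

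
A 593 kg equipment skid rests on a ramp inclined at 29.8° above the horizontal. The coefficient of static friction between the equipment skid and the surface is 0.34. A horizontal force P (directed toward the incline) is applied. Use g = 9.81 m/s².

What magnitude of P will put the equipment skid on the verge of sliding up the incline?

At impending motion up the slope, friction acts down-slope at its limit: f = μ_s N.
Perpendicular to the incline: N = m g cos θ + P sin θ.
Along the incline: P cos θ = m g sin θ + μ_s N = m g sin θ + μ_s (m g cos θ + P sin θ).
Solving, P (cos θ − μ_s sin θ) = m g (sin θ + μ_s cos θ), so P = 593×9.81×(sin 29.8° + 0.34 cos 29.8°)/(cos 29.8° − 0.34 sin 29.8°) = 5820×0.792/0.6988 = 6590 N.

P ≈ 6590 N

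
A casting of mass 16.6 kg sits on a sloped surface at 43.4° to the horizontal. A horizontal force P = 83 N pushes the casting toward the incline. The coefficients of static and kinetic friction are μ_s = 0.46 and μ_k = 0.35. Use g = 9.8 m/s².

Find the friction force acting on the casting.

f ≈ 51.5 N (up the incline)

Normal direction: N = m g cos θ + P sin θ = 175.2 N.
Parallel to the incline: P cos θ − m g sin θ = 60.31 − 111.8 = -51.47 N; the friction needed to balance this is 51.47 N acting up the slope.
The limit of static friction is μ_s N = 80.6 N.
|f_req| = 51.47 ≤ 80.6 N → the casting is in equilibrium; friction equals the required value.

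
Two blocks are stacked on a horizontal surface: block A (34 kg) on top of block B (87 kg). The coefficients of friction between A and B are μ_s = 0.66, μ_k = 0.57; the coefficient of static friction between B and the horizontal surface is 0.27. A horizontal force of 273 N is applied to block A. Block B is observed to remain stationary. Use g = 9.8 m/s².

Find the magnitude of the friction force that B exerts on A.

Between the blocks, N₁ = m_A g = 333.2 N.
Maximum static friction on A from B: μ_s N₁ = 0.66×333.2 = 219.9 N.
P = 273 N exceeds that limit, so A slips over B and the interface friction becomes kinetic: f₁ = μ_k N₁ = 0.57×333.2 = 190 N.
B experiences an equal 190 N forward from A (third law). B is in equilibrium, so the floor supplies f₂ = 190 N of static friction (limit μ_s(m_A+m_B)g = 320.2 N, not exceeded).

f ≈ 190 N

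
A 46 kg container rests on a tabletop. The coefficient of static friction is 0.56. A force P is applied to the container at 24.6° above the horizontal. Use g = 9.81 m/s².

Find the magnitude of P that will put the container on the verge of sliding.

P ≈ 221 N

N = m g − P sin α (the pull lifts the container).
At impending slip, P cos α = μ_s N = μ_s (m g − P sin α).
Solving: P (cos α + μ_s sin α) = μ_s m g → P = 0.56×451/(cos 24.6° + 0.56 sin 24.6°) = 253/1.142 = 221 N.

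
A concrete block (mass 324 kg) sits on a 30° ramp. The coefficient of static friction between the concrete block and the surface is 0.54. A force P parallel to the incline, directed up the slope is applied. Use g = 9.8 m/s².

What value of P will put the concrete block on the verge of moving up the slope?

P ≈ 3070 N

At impending motion up the slope, friction acts down-slope at its limit: f = μ_s N.
P is parallel to the surface, so N = m g cos θ = 2750 N.
Along the incline: P = m g sin θ + μ_s N = 1590 + 0.54×2750 = 3070 N.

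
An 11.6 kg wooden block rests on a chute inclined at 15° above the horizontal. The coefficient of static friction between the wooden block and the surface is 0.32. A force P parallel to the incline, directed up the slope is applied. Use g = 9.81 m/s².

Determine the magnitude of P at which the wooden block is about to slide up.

P ≈ 64.6 N

At impending motion up the slope, friction acts down-slope at its limit: f = μ_s N.
P is parallel to the surface, so N = m g cos θ = 110 N.
Along the incline: P = m g sin θ + μ_s N = 29.5 + 0.32×110 = 64.6 N.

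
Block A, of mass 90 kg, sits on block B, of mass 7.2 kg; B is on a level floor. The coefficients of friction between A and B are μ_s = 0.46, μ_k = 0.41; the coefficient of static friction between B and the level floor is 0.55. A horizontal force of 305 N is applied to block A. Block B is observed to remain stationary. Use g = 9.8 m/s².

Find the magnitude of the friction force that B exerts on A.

Between the blocks, N₁ = m_A g = 882 N.
So the A–B interface can sustain at most μ_s N₁ = 405.7 N of static friction.
Since P = 305 N ≤ 405.7 N, A does not slip on B; friction on A equals P = 305 N.
B experiences an equal 305 N forward from A (third law). B is in equilibrium, so the floor supplies f₂ = 305 N of static friction (limit μ_s(m_A+m_B)g = 523.9 N, not exceeded).

f ≈ 305 N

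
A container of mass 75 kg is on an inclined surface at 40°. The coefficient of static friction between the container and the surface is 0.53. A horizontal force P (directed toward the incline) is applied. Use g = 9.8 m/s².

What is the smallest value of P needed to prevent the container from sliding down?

P_min ≈ 157 N

The container tends to slide down (tan θ > μ_s), so at the point of impending slip friction acts up-slope at its limit: f = μ_s N.
Perpendicular to the incline: N = m g cos θ + P sin θ.
Along the incline: P cos θ + μ_s N = m g sin θ, i.e. P cos θ + μ_s (m g cos θ + P sin θ) = m g sin θ.
Solving, P (cos θ + μ_s sin θ) = m g (sin θ − μ_s cos θ), so P = 735×0.2368/1.107 = 157 N.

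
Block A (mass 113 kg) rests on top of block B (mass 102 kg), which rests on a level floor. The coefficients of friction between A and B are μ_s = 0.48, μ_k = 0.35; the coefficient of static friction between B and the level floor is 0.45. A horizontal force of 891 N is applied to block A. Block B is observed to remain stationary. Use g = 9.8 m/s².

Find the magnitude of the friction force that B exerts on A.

f ≈ 388 N

Normal force at the A–B interface: N₁ = m_A g = 1107 N.
So the A–B interface can sustain at most μ_s N₁ = 531.6 N of static friction.
P = 891 N exceeds that limit, so A slips over B and the interface friction becomes kinetic: f₁ = μ_k N₁ = 0.35×1107 = 388 N.
By Newton's third law B feels 388 N forward from A. With B stationary, the floor's static friction on B balances it: f₂ = 388 N (well within μ_s(m_A+m_B)g = 948.1 N).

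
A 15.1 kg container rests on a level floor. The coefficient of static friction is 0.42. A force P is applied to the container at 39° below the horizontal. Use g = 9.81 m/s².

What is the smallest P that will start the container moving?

N = m g + P sin α (the push presses the container into the level floor).
At impending slip, P cos α = μ_s N = μ_s (m g + P sin α).
Solving: P (cos α − μ_s sin α) = μ_s m g → P = 0.42×148/(cos 39° − 0.42 sin 39°) = 62.2/0.5128 = 121 N.

P ≈ 121 N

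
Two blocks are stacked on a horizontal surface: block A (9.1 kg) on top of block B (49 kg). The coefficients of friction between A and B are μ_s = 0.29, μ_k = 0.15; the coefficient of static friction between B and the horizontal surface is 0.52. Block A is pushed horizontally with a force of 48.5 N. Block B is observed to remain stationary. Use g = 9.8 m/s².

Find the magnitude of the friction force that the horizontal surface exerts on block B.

The normal force B exerts on A is simply A's weight, N₁ = 89.18 N.
So the A–B interface can sustain at most μ_s N₁ = 25.86 N of static friction.
Since P = 48.5 N > 25.86 N, A slides on B; the A–B friction is kinetic: f₁ = μ_k N₁ = 0.15×89.18 = 13.4 N.
By Newton's third law B feels 13.4 N forward from A. With B stationary, the floor's static friction on B balances it: f₂ = 13.4 N (well within μ_s(m_A+m_B)g = 296.1 N).

f ≈ 13.4 N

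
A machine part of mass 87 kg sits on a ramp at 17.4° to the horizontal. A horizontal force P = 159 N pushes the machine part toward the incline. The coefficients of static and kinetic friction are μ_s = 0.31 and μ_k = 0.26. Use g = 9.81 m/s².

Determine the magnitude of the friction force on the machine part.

The horizontal push has a component P sin θ into the surface, so N = m g cos θ + P sin θ = 814.4 + 47.55 = 862 N.
Parallel to the incline: P cos θ − m g sin θ = 151.7 − 255.2 = -103.5 N; the friction needed to balance this is 103.5 N acting up the slope.
Maximum static friction: μ_s N = 0.31 × 862 = 267.2 N.
Since 103.5 N is within the 267.2 N limit, the machine part stays put and friction is exactly 103 N.

f ≈ 103 N (up the incline)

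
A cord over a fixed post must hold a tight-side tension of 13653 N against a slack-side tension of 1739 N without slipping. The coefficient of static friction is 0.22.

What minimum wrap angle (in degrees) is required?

T₂/T₁ = e^{μβ} → β = ln(T₂/T₁)/μ.
β = ln(13653/1739)/0.22 = 2.061/0.22 = 9.367 rad.
In degrees: β = 9.367 × 180/π = 537°.

β_min ≈ 537°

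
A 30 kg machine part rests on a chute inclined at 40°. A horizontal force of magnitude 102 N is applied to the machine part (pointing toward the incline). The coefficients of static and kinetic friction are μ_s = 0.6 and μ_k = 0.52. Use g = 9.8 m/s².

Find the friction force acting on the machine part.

f ≈ 111 N (up the incline)

The horizontal push has a component P sin θ into the surface, so N = m g cos θ + P sin θ = 225.2 + 65.56 = 290.8 N.
Along the incline, the net driving force (taking up-slope positive) is P cos θ − m g sin θ = 78.14 − 189 = -110.8 N, so equilibrium requires friction f = 110.8 N (up-slope).
Maximum static friction: μ_s N = 0.6 × 290.8 = 174.5 N.
Since 110.8 N is within the 174.5 N limit, the machine part stays put and friction is exactly 111 N.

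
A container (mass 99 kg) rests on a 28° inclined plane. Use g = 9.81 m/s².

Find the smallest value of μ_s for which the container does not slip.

At the slip threshold m g sin θ = μ_s m g cos θ, so μ_s,min = tan θ.
μ_s,min = tan 28° = 0.532.

μ_s,min ≈ 0.532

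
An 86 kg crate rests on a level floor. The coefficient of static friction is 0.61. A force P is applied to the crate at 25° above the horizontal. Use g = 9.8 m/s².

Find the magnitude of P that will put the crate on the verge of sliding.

N = m g − P sin α (the pull lifts the crate).
At impending slip, P cos α = μ_s N = μ_s (m g − P sin α).
Solving: P (cos α + μ_s sin α) = μ_s m g → P = 0.61×843/(cos 25° + 0.61 sin 25°) = 514/1.164 = 442 N.

P ≈ 442 N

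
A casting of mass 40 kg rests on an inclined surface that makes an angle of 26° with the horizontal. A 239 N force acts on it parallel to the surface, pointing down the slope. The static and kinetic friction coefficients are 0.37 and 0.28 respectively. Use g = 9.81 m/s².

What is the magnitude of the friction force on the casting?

Perpendicular to the surface, N = m g cos θ = 40·9.81·cos 26° = 352.7 N.
For equilibrium along the incline the friction force must supply f = m g sin θ + P = 172 + 239 = 411 N (positive meaning up-slope).
Maximum static friction available: μ_s N = 0.37 × 352.7 = 130.5 N.
|411| exceeds 130.5 N, so the casting slips down-slope; friction is kinetic, f = μ_k N = 0.28×352.7 = 98.8 N.

f ≈ 98.8 N (up the incline)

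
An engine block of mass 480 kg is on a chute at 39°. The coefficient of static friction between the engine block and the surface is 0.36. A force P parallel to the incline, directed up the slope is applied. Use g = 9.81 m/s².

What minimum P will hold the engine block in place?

P_min ≈ 1650 N

The engine block tends to slide down (tan θ > μ_s), so at the point of impending slip friction acts up-slope at its limit: f = μ_s N.
P is parallel to the surface, so N = m g cos θ = 3660 N.
Along the incline: P + μ_s N = m g sin θ, so P = 2960 − 0.36×3660 = 1650 N.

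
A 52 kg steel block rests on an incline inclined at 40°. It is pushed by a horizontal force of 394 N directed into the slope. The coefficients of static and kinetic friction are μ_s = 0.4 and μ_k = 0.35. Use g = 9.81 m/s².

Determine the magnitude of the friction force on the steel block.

f ≈ 26.1 N (up the incline)

Resolve perpendicular to the incline: N = m g cos θ + P sin θ = 52×9.81×cos 40° + 394×sin 40° = 644 N.
Along the incline, the net driving force (taking up-slope positive) is P cos θ − m g sin θ = 301.8 − 327.9 = -26.08 N, so equilibrium requires friction f = 26.08 N (up-slope).
The limit of static friction is μ_s N = 257.6 N.
|f_req| = 26.08 ≤ 257.6 N → the steel block is in equilibrium; friction equals the required value.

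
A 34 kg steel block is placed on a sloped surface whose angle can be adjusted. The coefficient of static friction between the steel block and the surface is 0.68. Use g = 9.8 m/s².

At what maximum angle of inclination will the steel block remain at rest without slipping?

θ_max ≈ 34.2°

At the slip threshold, m g sin θ = μ_s · m g cos θ, so tan θ = μ_s.
θ_max = arctan(0.68) = 34.2°.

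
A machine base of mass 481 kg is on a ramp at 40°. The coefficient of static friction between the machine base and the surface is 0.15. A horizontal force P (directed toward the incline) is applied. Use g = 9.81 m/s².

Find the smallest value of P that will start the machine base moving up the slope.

At impending motion up the slope, friction acts down-slope at its limit: f = μ_s N.
Perpendicular to the incline: N = m g cos θ + P sin θ.
Along the incline: P cos θ = m g sin θ + μ_s N = m g sin θ + μ_s (m g cos θ + P sin θ).
Solving, P (cos θ − μ_s sin θ) = m g (sin θ + μ_s cos θ), so P = 481×9.81×(sin 40° + 0.15 cos 40°)/(cos 40° − 0.15 sin 40°) = 4720×0.7577/0.6696 = 5340 N.

P ≈ 5340 N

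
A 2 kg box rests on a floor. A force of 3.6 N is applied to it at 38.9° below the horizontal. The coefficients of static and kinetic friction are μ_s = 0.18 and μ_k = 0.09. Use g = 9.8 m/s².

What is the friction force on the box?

f ≈ 2.8 N

N = m g + P sin α = 19.6 + 3.6×sin 38.9° = 21.86 N.
The horizontal driving force is P cos α = 2.802 N, so equilibrium needs friction f = 2.802 N.
μ_s N = 0.18 × 21.86 = 3.935 N.
Since 2.802 N does not exceed the limit, the box stays at rest and f = 2.8 N.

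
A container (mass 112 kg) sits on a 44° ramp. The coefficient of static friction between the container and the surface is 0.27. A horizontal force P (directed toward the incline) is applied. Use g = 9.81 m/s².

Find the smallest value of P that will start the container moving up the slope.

At impending motion up the slope, friction acts down-slope at its limit: f = μ_s N.
Perpendicular to the incline: N = m g cos θ + P sin θ.
Along the incline: P cos θ = m g sin θ + μ_s N = m g sin θ + μ_s (m g cos θ + P sin θ).
Solving, P (cos θ − μ_s sin θ) = m g (sin θ + μ_s cos θ), so P = 112×9.81×(sin 44° + 0.27 cos 44°)/(cos 44° − 0.27 sin 44°) = 1100×0.8889/0.5318 = 1840 N.

P ≈ 1840 N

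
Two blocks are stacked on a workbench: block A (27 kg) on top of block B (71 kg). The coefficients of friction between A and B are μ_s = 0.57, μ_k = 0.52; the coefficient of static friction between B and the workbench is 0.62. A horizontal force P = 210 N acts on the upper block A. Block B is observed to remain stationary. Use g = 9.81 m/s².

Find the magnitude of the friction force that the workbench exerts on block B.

f ≈ 138 N

Between the blocks, N₁ = m_A g = 264.9 N.
Maximum static friction on A from B: μ_s N₁ = 0.57×264.9 = 151 N.
Since P = 210 N > 151 N, A slides on B; the A–B friction is kinetic: f₁ = μ_k N₁ = 0.52×264.9 = 138 N.
B experiences an equal 138 N forward from A (third law). B is in equilibrium, so the floor supplies f₂ = 138 N of static friction (limit μ_s(m_A+m_B)g = 596.1 N, not exceeded).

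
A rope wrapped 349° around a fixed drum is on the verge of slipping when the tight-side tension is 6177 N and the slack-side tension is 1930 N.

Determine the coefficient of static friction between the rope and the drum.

μ ≈ 0.191

T₂/T₁ = e^{μβ} → μ = ln(T₂/T₁)/β.
β = 349° = 6.091 rad.
μ = ln(6177/1930)/6.091 = ln(3.201)/6.091 = 0.191.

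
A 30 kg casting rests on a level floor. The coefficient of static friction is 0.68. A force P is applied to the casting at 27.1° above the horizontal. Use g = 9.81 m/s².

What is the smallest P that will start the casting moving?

N = m g − P sin α (the pull lifts the casting).
At impending slip, P cos α = μ_s N = μ_s (m g − P sin α).
Solving: P (cos α + μ_s sin α) = μ_s m g → P = 0.68×294/(cos 27.1° + 0.68 sin 27.1°) = 200/1.2 = 167 N.

P ≈ 167 N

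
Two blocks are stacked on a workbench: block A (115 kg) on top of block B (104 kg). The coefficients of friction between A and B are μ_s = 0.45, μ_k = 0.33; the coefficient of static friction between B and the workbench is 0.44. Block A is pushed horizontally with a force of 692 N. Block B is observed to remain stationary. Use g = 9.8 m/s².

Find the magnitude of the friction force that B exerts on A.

Between the blocks, N₁ = m_A g = 1127 N.
Maximum static friction on A from B: μ_s N₁ = 0.45×1127 = 507.2 N.
P = 692 N exceeds that limit, so A slips over B and the interface friction becomes kinetic: f₁ = μ_k N₁ = 0.33×1127 = 372 N.
By Newton's third law B feels 372 N forward from A. With B stationary, the floor's static friction on B balances it: f₂ = 372 N (well within μ_s(m_A+m_B)g = 944.3 N).

f ≈ 372 N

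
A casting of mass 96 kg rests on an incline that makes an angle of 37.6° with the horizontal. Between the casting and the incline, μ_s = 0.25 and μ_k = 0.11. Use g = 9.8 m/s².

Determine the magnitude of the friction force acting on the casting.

f ≈ 82 N (up the incline)

The normal reaction is N = m g cos θ = 745.4 N.
For equilibrium along the incline, friction must balance the weight component: f = m g sin θ = 574 N up the slope.
Static friction can supply at most μ_s N = 186.3 N.
|574| exceeds 186.3 N, so the casting slips down-slope; friction is kinetic, f = μ_k N = 0.11×745.4 = 82 N.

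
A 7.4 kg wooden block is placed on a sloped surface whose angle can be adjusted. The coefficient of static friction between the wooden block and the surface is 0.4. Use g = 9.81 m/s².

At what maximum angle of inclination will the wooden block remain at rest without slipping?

θ_max ≈ 21.8°

At the slip threshold, m g sin θ = μ_s · m g cos θ, so tan θ = μ_s.
θ_max = arctan(0.4) = 21.8°.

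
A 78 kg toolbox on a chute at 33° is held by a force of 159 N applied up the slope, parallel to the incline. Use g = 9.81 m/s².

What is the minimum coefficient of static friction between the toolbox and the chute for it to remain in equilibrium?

μ_s,min ≈ 0.402

N = m g cos θ = 641.7 N.
Friction must make up the shortfall along the incline: f = m g sin θ − P = 416.7 − 159 = 257.7 N.
At the threshold f = μ_s N, so μ_s,min = 257.7/641.7 = 0.402.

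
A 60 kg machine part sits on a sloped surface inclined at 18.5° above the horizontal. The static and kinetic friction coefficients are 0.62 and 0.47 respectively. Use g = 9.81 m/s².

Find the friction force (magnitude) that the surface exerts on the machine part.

f ≈ 187 N (up the incline)

The normal reaction is N = m g cos θ = 558.2 N.
Along the slope the weight component is m g sin θ = 186.8 N; friction must supply exactly this, acting up-slope.
Static friction can supply at most μ_s N = 346.1 N.
Since |186.8| ≤ 346.1 N, no slip — friction simply equals what equilibrium demands.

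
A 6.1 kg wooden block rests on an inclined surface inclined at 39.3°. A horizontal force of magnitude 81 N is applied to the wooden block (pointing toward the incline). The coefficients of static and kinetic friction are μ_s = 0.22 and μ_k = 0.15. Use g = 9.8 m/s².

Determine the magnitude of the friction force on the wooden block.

f ≈ 14.6 N (down the incline)

Normal direction: N = m g cos θ + P sin θ = 97.56 N.
Parallel to the incline: P cos θ − m g sin θ = 62.68 − 37.86 = 24.82 N; the friction needed to balance this is 24.82 N acting down the slope.
Maximum static friction: μ_s N = 0.22 × 97.56 = 21.46 N.
|f_req| = 24.82 > 21.46 N → the wooden block slides up the incline; f = μ_k N = 0.15 × 97.56 = 14.6 N.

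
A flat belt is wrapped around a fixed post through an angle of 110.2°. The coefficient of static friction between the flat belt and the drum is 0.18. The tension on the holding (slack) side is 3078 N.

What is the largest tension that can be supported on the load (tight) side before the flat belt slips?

At impending slip the capstan equation gives T₂/T₁ = e^{μβ} with β in radians.
β = 110.2° × π/180 = 1.923 rad.
e^{μβ} = e^{0.18×1.923} = 1.414.
T₂ = T₁ · e^{μβ} = 3078 × 1.414 = 4350 N.

T_max ≈ 4350 N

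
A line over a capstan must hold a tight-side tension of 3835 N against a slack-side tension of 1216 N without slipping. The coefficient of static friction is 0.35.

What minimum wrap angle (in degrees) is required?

T₂/T₁ = e^{μβ} → β = ln(T₂/T₁)/μ.
β = ln(3835/1216)/0.35 = 1.149/0.35 = 3.282 rad.
In degrees: β = 3.282 × 180/π = 188°.

β_min ≈ 188°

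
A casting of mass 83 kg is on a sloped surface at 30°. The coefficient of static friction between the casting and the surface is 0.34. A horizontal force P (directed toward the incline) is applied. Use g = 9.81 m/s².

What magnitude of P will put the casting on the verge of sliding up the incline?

At impending motion up the slope, friction acts down-slope at its limit: f = μ_s N.
Perpendicular to the incline: N = m g cos θ + P sin θ.
Along the incline: P cos θ = m g sin θ + μ_s N = m g sin θ + μ_s (m g cos θ + P sin θ).
Solving, P (cos θ − μ_s sin θ) = m g (sin θ + μ_s cos θ), so P = 83×9.81×(sin 30° + 0.34 cos 30°)/(cos 30° − 0.34 sin 30°) = 814×0.7944/0.696 = 929 N.

P ≈ 929 N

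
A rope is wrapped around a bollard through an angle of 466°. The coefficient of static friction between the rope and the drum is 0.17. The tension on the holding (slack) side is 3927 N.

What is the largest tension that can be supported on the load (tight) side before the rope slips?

T_max ≈ 15700 N

At impending slip the capstan equation gives T₂/T₁ = e^{μβ} with β in radians.
β = 466° × π/180 = 8.133 rad.
e^{μβ} = e^{0.17×8.133} = 3.985.
T₂ = T₁ · e^{μβ} = 3927 × 3.985 = 15700 N.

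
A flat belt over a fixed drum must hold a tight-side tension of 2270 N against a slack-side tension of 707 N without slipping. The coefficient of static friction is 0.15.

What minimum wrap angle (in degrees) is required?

β_min ≈ 446°

T₂/T₁ = e^{μβ} → β = ln(T₂/T₁)/μ.
β = ln(2270/707)/0.15 = 1.167/0.15 = 7.777 rad.
In degrees: β = 7.777 × 180/π = 446°.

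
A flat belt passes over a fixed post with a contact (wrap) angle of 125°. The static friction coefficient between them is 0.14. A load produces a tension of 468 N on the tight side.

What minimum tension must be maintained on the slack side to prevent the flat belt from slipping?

T_min ≈ 345 N

Capstan equation at impending slip: T_tight/T_slack = e^{μβ}.
β = 125° = 2.182 rad; e^{μβ} = e^{0.14×2.182} = 1.357.
T_slack = T_tight / e^{μβ} = 468 / 1.357 = 345 N.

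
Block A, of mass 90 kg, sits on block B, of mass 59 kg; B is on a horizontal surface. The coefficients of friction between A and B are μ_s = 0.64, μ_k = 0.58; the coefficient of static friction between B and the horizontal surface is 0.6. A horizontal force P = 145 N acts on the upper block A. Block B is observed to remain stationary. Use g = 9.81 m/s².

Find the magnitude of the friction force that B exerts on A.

f ≈ 145 N

Normal force at the A–B interface: N₁ = m_A g = 882.9 N.
Maximum static friction on A from B: μ_s N₁ = 0.64×882.9 = 565.1 N.
P = 145 N is within that limit, so A and B move together (both at rest); the A–B friction is simply f₁ = P = 145 N.
B experiences an equal 145 N forward from A (third law). B is in equilibrium, so the floor supplies f₂ = 145 N of static friction (limit μ_s(m_A+m_B)g = 877 N, not exceeded).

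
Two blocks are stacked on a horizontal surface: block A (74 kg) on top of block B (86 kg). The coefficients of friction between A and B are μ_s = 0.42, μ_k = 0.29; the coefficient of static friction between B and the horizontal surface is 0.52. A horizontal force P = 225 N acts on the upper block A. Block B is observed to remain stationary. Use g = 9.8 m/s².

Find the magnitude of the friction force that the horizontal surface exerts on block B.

Normal force at the A–B interface: N₁ = m_A g = 725.2 N.
So the A–B interface can sustain at most μ_s N₁ = 304.6 N of static friction.
P = 225 N is within that limit, so A and B move together (both at rest); the A–B friction is simply f₁ = P = 225 N.
B experiences an equal 225 N forward from A (third law). B is in equilibrium, so the floor supplies f₂ = 225 N of static friction (limit μ_s(m_A+m_B)g = 815.4 N, not exceeded).

f ≈ 225 N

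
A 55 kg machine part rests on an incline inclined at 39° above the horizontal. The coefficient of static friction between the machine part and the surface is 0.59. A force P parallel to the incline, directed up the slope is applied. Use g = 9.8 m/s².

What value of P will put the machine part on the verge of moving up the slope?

P ≈ 586 N

At impending motion up the slope, friction acts down-slope at its limit: f = μ_s N.
P is parallel to the surface, so N = m g cos θ = 419 N.
Along the incline: P = m g sin θ + μ_s N = 339 + 0.59×419 = 586 N.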